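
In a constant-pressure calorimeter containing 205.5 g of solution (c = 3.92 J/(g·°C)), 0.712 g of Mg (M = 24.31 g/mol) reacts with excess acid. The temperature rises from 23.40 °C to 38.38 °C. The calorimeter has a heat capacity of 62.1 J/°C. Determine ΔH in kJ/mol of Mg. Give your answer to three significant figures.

|ΔT| = |38.38 − 23.40| = 14.98 °C
|q_surr| = (205.5 × 3.92 + 62.1) × 14.98 = 867.66 × 14.98 = 13000 J
n(Mg) = 0.712 / 24.31 = 0.02929 mol
Temperature rose, so q_rxn = −|q_surr| = -13.00 kJ
ΔH = q_rxn / n = -443.8 kJ/mol

ΔH = -444 kJ/mol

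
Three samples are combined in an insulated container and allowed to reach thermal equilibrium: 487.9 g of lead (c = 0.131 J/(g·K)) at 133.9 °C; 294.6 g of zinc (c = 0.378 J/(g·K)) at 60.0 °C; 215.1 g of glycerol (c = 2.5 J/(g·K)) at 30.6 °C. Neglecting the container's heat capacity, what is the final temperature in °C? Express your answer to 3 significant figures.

T_f = 44.5 °C

Σ mᵢcᵢ(T − Tᵢ) = 0  ⇒  T = Σ mᵢcᵢTᵢ / Σ mᵢcᵢ
Σ mᵢcᵢ = 487.9×0.131 + 294.6×0.378 + 215.1×2.5 = 713.0237
Σ mᵢcᵢTᵢ = 63.9149×133.9 + 111.3588×60.0 + 537.75×30.6 = 31695
T = 31695 / 713.0237 = 44.45 °C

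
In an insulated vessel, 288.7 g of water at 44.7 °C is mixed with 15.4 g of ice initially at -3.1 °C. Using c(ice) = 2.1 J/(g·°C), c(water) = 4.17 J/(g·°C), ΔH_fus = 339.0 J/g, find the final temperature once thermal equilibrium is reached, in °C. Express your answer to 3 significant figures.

T_f = 38.2 °C

Heat to bring ice to 0 °C and melt it: q₁ = 15.4×2.1×3.1 + 15.4×339.0 = 5320.9 J
Heat the water can supply cooling to 0 °C: 288.7×4.17×44.7 = 53813.4 J > q₁, so all ice melts.
Energy balance: 288.7×4.17×(44.7 − T) = 5320.9 + 15.4×4.17×(T − 0)
1203.879(44.7 − T) = 5320.9 + 64.218 T
53813.4 − 5320.9 = 1268.097 T
T = 48492.5 / 1268.097 = 38.24 °C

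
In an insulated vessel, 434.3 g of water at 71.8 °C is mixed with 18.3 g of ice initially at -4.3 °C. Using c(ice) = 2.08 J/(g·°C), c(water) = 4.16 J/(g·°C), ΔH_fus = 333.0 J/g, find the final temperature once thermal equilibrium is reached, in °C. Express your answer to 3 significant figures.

Heat to bring ice to 0 °C and melt it: q₁ = 18.3×2.08×4.3 + 18.3×333.0 = 6257.6 J
Heat the water can supply cooling to 0 °C: 434.3×4.16×71.8 = 129720 J > q₁, so all ice melts.
Energy balance: 434.3×4.16×(71.8 − T) = 6257.6 + 18.3×4.16×(T − 0)
1806.688(71.8 − T) = 6257.6 + 76.128 T
129720 − 6257.6 = 1882.816 T
T = 123462.4 / 1882.816 = 65.57 °C

T_f = 65.6 °C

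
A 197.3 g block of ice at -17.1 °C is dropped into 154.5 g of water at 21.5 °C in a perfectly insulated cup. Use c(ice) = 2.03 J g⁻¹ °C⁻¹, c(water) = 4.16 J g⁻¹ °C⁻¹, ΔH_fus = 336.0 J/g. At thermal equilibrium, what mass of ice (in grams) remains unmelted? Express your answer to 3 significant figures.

Heat to warm all ice to 0 °C: 197.3×2.03×17.1 = 6848.9 J
Heat released by water cooling to 0 °C: 154.5×4.16×21.5 = 13818 J
13818 J < 6848.9 + 197.3×336.0 = 73141.7 J, so not all ice melts; final T = 0 °C.
Heat left for melting: 13818 − 6848.9 = 6969.1 J
Mass melted = 6969.1 / 336.0 = 20.74 g
Ice remaining = 197.3 − 20.74 = 176.56 g

m_ice remaining = 177 g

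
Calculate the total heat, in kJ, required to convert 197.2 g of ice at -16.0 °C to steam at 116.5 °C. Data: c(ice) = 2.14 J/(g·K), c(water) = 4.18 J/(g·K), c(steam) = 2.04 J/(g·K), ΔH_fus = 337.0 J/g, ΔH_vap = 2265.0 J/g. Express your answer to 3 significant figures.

q1 (heat ice -16.0→0.0 °C): 197.2 × 2.14 × 16.0 = 6752 J
q2 (melt at 0 °C): 197.2 × 337.0 = 66456 J
q3 (heat water 0.0→100.0 °C): 197.2 × 4.18 × 100.0 = 82430 J
q4 (vaporize at 100 °C): 197.2 × 2265.0 = 446658 J
q5 (heat steam 100.0→116.5 °C): 197.2 × 2.04 × 16.5 = 6638 J
Total: 6752 + 66456 + 82430 + 446658 + 6638 = 608934 J = 609 kJ

q = 609 kJ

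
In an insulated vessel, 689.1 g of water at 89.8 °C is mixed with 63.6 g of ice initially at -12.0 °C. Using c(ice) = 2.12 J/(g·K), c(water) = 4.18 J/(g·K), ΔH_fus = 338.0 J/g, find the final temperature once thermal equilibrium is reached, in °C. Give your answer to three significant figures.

Heat to bring ice to 0 °C and melt it: q₁ = 63.6×2.12×12.0 + 63.6×338.0 = 23115 J
Heat the water can supply cooling to 0 °C: 689.1×4.18×89.8 = 258663 J > q₁, so all ice melts.
Energy balance: 689.1×4.18×(89.8 − T) = 23115 + 63.6×4.18×(T − 0)
2880.438(89.8 − T) = 23115 + 265.848 T
258663 − 23115 = 3146.286 T
T = 235548 / 3146.286 = 74.87 °C

T_f = 74.9 °C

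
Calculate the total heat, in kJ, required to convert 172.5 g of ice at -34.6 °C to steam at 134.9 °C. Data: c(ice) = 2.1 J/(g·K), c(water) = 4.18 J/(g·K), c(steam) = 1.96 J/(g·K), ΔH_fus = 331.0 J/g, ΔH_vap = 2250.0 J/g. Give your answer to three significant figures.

q = 542 kJ

q1 (heat ice -34.6→0.0 °C): 172.5 × 2.1 × 34.6 = 12534 J
q2 (melt at 0 °C): 172.5 × 331.0 = 57098 J
q3 (heat water 0.0→100.0 °C): 172.5 × 4.18 × 100.0 = 72105 J
q4 (vaporize at 100 °C): 172.5 × 2250.0 = 388125 J
q5 (heat steam 100.0→134.9 °C): 172.5 × 1.96 × 34.9 = 11800 J
Total: 12534 + 57098 + 72105 + 388125 + 11800 = 541662 J = 542 kJ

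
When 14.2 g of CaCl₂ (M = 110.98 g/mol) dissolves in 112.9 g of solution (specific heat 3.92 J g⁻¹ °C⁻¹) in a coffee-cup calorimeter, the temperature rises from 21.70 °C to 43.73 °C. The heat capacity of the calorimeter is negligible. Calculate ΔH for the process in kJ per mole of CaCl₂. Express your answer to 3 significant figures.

ΔH = -76.2 kJ/mol

|ΔT| = |43.73 − 21.70| = 22.03 °C
|q_surr| = (112.9 × 3.92) × 22.03 = 442.568 × 22.03 = 9750 J
n(CaCl₂) = 14.2 / 110.98 = 0.1280 mol
Temperature rose, so q_rxn = −|q_surr| = -9.750 kJ
ΔH = q_rxn / n = -76.17 kJ/mol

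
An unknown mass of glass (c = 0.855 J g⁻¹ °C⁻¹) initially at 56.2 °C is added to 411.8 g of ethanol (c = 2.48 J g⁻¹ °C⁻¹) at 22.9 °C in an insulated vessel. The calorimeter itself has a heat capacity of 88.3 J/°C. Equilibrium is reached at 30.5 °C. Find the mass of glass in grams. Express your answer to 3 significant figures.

q_gained = (411.8 × 2.48 + 88.3) × (30.5 − 22.9) = 8433 J
q_lost = m × 0.855 × (56.2 − 30.5) = 21.9735 m
m = 8433 / 21.9735 = 384 g

m = 384 g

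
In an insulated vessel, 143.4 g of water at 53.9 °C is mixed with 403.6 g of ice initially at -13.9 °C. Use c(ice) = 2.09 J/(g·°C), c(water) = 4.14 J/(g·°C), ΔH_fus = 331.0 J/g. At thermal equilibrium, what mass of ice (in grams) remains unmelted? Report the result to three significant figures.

Heat to warm all ice to 0 °C: 403.6×2.09×13.9 = 11725 J
Heat released by water cooling to 0 °C: 143.4×4.14×53.9 = 31999 J
31999 J < 11725 + 403.6×331.0 = 145316.6 J, so not all ice melts; final T = 0 °C.
Heat left for melting: 31999 − 11725 = 20274 J
Mass melted = 20274 / 331.0 = 61.25 g
Ice remaining = 403.6 − 61.25 = 342.35 g

m_ice remaining = 342 g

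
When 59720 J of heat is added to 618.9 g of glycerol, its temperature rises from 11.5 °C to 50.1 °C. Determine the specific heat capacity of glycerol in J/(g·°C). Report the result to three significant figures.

c = q / (m ΔT) = 59720 / (618.9 × 38.6)
c = 59720 / 23889.54 = 2.50 J/(g·°C)

c = 2.50 J/(g·°C)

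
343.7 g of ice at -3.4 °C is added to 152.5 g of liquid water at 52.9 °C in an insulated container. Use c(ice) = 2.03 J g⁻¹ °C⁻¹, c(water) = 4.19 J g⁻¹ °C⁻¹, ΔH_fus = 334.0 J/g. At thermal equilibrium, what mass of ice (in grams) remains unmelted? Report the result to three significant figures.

Heat to warm all ice to 0 °C: 343.7×2.03×3.4 = 2372.2 J
Heat released by water cooling to 0 °C: 152.5×4.19×52.9 = 33802 J
33802 J < 2372.2 + 343.7×334.0 = 117168.0 J, so not all ice melts; final T = 0 °C.
Heat left for melting: 33802 − 2372.2 = 31429.8 J
Mass melted = 31429.8 / 334.0 = 94.10 g
Ice remaining = 343.7 − 94.10 = 249.60 g

m_ice remaining = 250 g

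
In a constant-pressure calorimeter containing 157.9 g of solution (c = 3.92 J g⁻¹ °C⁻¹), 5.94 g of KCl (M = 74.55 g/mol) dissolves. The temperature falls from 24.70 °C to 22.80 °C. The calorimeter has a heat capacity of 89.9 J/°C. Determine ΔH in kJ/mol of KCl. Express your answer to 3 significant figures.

|ΔT| = |22.80 − 24.70| = 1.90 °C
|q_surr| = (157.9 × 3.92 + 89.9) × 1.90 = 708.868 × 1.90 = 1347 J
n(KCl) = 5.94 / 74.55 = 0.07968 mol
Temperature fell, so q_rxn = +|q_surr| = 1.347 kJ
ΔH = q_rxn / n = 16.91 kJ/mol

ΔH = 16.9 kJ/mol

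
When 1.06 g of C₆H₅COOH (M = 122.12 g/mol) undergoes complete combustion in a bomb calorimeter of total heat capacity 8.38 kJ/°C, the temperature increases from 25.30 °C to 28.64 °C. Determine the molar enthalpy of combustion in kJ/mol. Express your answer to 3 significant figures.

ΔH = -3220 kJ/mol

ΔT = 28.64 − 25.30 = 3.34 °C
q_cal = C_cal × ΔT = 8.38 × 3.34 = 27.9892 kJ
n = 1.06 / 122.12 = 0.008680 mol
q_rxn = −q_cal = -27.9892 kJ
ΔH = -27.9892 / 0.008680 = -3224.6 kJ/mol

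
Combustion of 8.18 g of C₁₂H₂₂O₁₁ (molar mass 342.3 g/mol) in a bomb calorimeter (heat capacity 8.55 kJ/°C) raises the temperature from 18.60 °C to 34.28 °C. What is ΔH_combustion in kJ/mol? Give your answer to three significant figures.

ΔH = -5610 kJ/mol

ΔT = 34.28 − 18.60 = 15.68 °C
q_cal = C_cal × ΔT = 8.55 × 15.68 = 134.064 kJ
n = 8.18 / 342.3 = 0.02390 mol
q_rxn = −q_cal = -134.064 kJ
ΔH = -134.064 / 0.02390 = -5609 kJ/mol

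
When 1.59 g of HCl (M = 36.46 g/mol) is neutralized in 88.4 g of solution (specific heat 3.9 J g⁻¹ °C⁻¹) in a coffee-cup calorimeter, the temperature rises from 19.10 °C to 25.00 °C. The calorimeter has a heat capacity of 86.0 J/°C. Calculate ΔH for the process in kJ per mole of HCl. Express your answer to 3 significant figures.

|ΔT| = |25.00 − 19.10| = 5.90 °C
|q_surr| = (88.4 × 3.9 + 86.0) × 5.90 = 430.76 × 5.90 = 2541 J
n(HCl) = 1.59 / 36.46 = 0.04361 mol
Temperature rose, so q_rxn = −|q_surr| = -2.541 kJ
ΔH = q_rxn / n = -58.27 kJ/mol

ΔH = -58.3 kJ/mol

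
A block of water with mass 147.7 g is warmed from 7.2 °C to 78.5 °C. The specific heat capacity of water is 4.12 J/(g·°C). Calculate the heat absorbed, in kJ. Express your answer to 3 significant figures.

q = m c ΔT = 147.7 × 4.12 × (78.5 − 7.2)
q = 147.7 × 4.12 × 71.3 = 43390 J = 43.4 kJ

q = 43.4 kJ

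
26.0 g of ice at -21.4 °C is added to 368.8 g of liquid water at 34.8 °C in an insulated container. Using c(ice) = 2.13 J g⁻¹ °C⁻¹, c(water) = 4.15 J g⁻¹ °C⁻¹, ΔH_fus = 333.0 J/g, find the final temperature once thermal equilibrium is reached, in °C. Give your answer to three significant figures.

T_f = 26.5 °C

Heat to bring ice to 0 °C and melt it: q₁ = 26.0×2.13×21.4 + 26.0×333.0 = 9843.1 J
Heat the water can supply cooling to 0 °C: 368.8×4.15×34.8 = 53262.1 J > q₁, so all ice melts.
Energy balance: 368.8×4.15×(34.8 − T) = 9843.1 + 26.0×4.15×(T − 0)
1530.52(34.8 − T) = 9843.1 + 107.9 T
53262.1 − 9843.1 = 1638.42 T
T = 43419.0 / 1638.42 = 26.50 °C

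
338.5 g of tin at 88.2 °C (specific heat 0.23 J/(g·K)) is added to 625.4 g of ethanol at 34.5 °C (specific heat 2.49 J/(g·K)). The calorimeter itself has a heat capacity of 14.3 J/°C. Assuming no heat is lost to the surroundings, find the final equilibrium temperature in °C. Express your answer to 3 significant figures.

T_f = 37.0 °C

Heat lost by tin = heat gained by ethanol + calorimeter.
(338.5)(0.23)(88.2 − T) = [(625.4)(2.49) + 14.3](T − 34.5)
77.855 (88.2 − T) = 1571.546 (T − 34.5)
6866.8 − 77.855 T = 1571.546 T − 54218
61084.8 = 1649.401 T
T = 37.03 °C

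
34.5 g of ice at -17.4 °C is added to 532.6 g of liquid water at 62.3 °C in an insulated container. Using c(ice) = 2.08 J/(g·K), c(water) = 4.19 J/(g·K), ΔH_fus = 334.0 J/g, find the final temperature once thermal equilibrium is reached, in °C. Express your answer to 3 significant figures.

T_f = 53.1 °C

Heat to bring ice to 0 °C and melt it: q₁ = 34.5×2.08×17.4 + 34.5×334.0 = 12772 J
Heat the water can supply cooling to 0 °C: 532.6×4.19×62.3 = 139028 J > q₁, so all ice melts.
Energy balance: 532.6×4.19×(62.3 − T) = 12772 + 34.5×4.19×(T − 0)
2231.594(62.3 − T) = 12772 + 144.555 T
139028 − 12772 = 2376.149 T
T = 126256 / 2376.149 = 53.13 °C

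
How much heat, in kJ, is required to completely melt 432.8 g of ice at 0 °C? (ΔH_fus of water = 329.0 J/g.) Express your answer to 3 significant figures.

q = 142 kJ

q = m × ΔH_fus = 432.8 × 329.0 = 142400 J = 142 kJ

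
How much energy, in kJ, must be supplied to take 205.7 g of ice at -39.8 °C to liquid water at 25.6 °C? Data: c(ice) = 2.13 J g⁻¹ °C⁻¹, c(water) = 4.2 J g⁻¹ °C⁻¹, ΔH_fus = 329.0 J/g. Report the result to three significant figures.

q1 (heat ice -39.8→0.0 °C): 205.7 × 2.13 × 39.8 = 17438 J
q2 (melt at 0 °C): 205.7 × 329.0 = 67675 J
q3 (heat water 0.0→25.6 °C): 205.7 × 4.2 × 25.6 = 22117 J
Total: 17438 + 67675 + 22117 = 107230 J = 107 kJ

q = 107 kJ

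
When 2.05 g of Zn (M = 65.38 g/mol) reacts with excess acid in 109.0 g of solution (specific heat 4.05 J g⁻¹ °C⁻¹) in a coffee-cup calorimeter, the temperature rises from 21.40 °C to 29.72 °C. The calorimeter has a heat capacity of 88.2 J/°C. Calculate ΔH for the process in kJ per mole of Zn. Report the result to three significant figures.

ΔH = -141 kJ/mol

|ΔT| = |29.72 − 21.40| = 8.32 °C
|q_surr| = (109.0 × 4.05 + 88.2) × 8.32 = 529.65 × 8.32 = 4407 J
n(Zn) = 2.05 / 65.38 = 0.03136 mol
Temperature rose, so q_rxn = −|q_surr| = -4.407 kJ
ΔH = q_rxn / n = -140.5 kJ/mol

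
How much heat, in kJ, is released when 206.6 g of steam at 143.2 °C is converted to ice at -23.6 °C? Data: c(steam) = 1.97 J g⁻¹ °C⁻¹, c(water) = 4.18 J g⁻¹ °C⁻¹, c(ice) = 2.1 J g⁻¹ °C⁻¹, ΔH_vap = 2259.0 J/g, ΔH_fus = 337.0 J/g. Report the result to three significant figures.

q = 651 kJ

q1 (cool steam 143.2→100 °C): 206.6 × 1.97 × 43.2 = 17582 J
q2 (condense at 100 °C): 206.6 × 2259.0 = 466709 J
q3 (cool water 100→0 °C): 206.6 × 4.18 × 100.0 = 86359 J
q4 (freeze at 0 °C): 206.6 × 337.0 = 69624 J
q5 (cool ice 0→-23.6 °C): 206.6 × 2.1 × 23.6 = 10239 J
Total: 17582 + 466709 + 86359 + 69624 + 10239 = 650513 J = 651 kJ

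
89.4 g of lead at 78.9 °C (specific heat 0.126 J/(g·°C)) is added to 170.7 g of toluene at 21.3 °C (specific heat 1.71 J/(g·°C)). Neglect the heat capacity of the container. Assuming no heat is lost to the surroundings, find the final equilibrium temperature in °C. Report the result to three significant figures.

Heat lost by lead = heat gained by toluene.
(89.4)(0.126)(78.9 − T) = (170.7)(1.71)(T − 21.3)
11.2644 (78.9 − T) = 291.897 (T − 21.3)
888.76 − 11.2644 T = 291.897 T − 6217.4
7106.16 = 303.1614 T
T = 23.44 °C

T_f = 23.4 °C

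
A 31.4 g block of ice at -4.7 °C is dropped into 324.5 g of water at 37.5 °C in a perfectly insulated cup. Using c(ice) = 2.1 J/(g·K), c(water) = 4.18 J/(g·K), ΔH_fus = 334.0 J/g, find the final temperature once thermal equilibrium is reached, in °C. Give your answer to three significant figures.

T_f = 26.9 °C

Heat to bring ice to 0 °C and melt it: q₁ = 31.4×2.1×4.7 + 31.4×334.0 = 10798 J
Heat the water can supply cooling to 0 °C: 324.5×4.18×37.5 = 50865.4 J > q₁, so all ice melts.
Energy balance: 324.5×4.18×(37.5 − T) = 10798 + 31.4×4.18×(T − 0)
1356.41(37.5 − T) = 10798 + 131.252 T
50865.4 − 10798 = 1487.662 T
T = 40067.4 / 1487.662 = 26.93 °C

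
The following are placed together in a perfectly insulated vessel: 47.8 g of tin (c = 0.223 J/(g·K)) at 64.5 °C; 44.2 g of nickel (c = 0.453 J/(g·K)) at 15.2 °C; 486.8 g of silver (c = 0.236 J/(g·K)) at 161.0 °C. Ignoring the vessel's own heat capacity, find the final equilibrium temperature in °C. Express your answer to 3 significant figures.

Σ mᵢcᵢ(T − Tᵢ) = 0  ⇒  T = Σ mᵢcᵢTᵢ / Σ mᵢcᵢ
Σ mᵢcᵢ = 47.8×0.223 + 44.2×0.453 + 486.8×0.236 = 145.5668
Σ mᵢcᵢTᵢ = 10.6594×64.5 + 20.0226×15.2 + 114.8848×161.0 = 19488
T = 19488 / 145.5668 = 133.9 °C

T_f = 134 °C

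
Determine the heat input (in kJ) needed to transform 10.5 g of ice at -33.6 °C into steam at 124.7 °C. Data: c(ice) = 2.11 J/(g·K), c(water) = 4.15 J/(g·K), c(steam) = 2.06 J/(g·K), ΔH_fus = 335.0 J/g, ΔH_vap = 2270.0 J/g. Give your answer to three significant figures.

q1 (heat ice -33.6→0.0 °C): 10.5 × 2.11 × 33.6 = 744 J
q2 (melt at 0 °C): 10.5 × 335.0 = 3518 J
q3 (heat water 0.0→100.0 °C): 10.5 × 4.15 × 100.0 = 4358 J
q4 (vaporize at 100 °C): 10.5 × 2270.0 = 23835 J
q5 (heat steam 100.0→124.7 °C): 10.5 × 2.06 × 24.7 = 534 J
Total: 744 + 3518 + 4358 + 23835 + 534 = 32989 J = 33.0 kJ

q = 33.0 kJ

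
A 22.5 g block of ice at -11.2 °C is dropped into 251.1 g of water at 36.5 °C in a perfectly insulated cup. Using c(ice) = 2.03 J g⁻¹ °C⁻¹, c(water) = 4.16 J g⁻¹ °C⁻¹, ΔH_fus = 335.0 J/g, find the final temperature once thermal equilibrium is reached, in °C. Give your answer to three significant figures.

Heat to bring ice to 0 °C and melt it: q₁ = 22.5×2.03×11.2 + 22.5×335.0 = 8049.1 J
Heat the water can supply cooling to 0 °C: 251.1×4.16×36.5 = 38127.0 J > q₁, so all ice melts.
Energy balance: 251.1×4.16×(36.5 − T) = 8049.1 + 22.5×4.16×(T − 0)
1044.576(36.5 − T) = 8049.1 + 93.6 T
38127.0 − 8049.1 = 1138.176 T
T = 30077.9 / 1138.176 = 26.43 °C

T_f = 26.4 °C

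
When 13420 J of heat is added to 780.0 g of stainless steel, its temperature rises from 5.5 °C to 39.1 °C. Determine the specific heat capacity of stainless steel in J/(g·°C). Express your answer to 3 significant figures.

c = q / (m ΔT) = 13420 / (780.0 × 33.6)
c = 13420 / 26208 = 0.512 J/(g·°C)

c = 0.512 J/(g·°C)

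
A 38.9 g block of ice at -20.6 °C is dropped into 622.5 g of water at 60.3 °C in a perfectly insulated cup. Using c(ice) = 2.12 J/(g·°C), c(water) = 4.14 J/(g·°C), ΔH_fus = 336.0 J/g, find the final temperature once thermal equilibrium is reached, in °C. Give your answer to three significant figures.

T_f = 51.4 °C

Heat to bring ice to 0 °C and melt it: q₁ = 38.9×2.12×20.6 + 38.9×336.0 = 14769 J
Heat the water can supply cooling to 0 °C: 622.5×4.14×60.3 = 155402 J > q₁, so all ice melts.
Energy balance: 622.5×4.14×(60.3 − T) = 14769 + 38.9×4.14×(T − 0)
2577.15(60.3 − T) = 14769 + 161.046 T
155402 − 14769 = 2738.196 T
T = 140633 / 2738.196 = 51.36 °C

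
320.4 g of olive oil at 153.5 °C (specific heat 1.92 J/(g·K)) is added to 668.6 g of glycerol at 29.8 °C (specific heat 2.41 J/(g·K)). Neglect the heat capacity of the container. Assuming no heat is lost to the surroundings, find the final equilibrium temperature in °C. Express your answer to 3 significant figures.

T_f = 64.0 °C

Heat lost by olive oil = heat gained by glycerol.
(320.4)(1.92)(153.5 − T) = (668.6)(2.41)(T − 29.8)
615.168 (153.5 − T) = 1611.326 (T − 29.8)
94428 − 615.168 T = 1611.326 T − 48018
142446 = 2226.494 T
T = 63.98 °C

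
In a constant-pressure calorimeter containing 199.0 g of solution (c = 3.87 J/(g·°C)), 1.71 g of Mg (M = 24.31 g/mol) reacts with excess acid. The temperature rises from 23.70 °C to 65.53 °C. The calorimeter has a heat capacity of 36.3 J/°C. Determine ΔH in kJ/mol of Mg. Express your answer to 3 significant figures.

ΔH = -480 kJ/mol

|ΔT| = |65.53 − 23.70| = 41.83 °C
|q_surr| = (199.0 × 3.87 + 36.3) × 41.83 = 806.43 × 41.83 = 33730 J
n(Mg) = 1.71 / 24.31 = 0.07034 mol
Temperature rose, so q_rxn = −|q_surr| = -33.73 kJ
ΔH = q_rxn / n = -479.5 kJ/mol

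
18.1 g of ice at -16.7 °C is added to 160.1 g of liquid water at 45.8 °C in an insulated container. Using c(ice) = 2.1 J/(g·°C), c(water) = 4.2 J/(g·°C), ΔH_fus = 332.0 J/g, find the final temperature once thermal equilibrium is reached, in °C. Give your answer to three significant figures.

Heat to bring ice to 0 °C and melt it: q₁ = 18.1×2.1×16.7 + 18.1×332.0 = 6644.0 J
Heat the water can supply cooling to 0 °C: 160.1×4.2×45.8 = 30796.8 J > q₁, so all ice melts.
Energy balance: 160.1×4.2×(45.8 − T) = 6644.0 + 18.1×4.2×(T − 0)
672.42(45.8 − T) = 6644.0 + 76.02 T
30796.8 − 6644.0 = 748.44 T
T = 24152.8 / 748.44 = 32.27 °C

T_f = 32.3 °C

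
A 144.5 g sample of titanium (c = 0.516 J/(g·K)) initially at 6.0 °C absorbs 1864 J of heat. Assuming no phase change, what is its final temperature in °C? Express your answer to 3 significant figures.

ΔT = q / (m c) = 1864 / (144.5 × 0.516) = 25.00 °C
T_f = 6.0 + 25.00 = 31.00 °C

T_f = 31.0 °C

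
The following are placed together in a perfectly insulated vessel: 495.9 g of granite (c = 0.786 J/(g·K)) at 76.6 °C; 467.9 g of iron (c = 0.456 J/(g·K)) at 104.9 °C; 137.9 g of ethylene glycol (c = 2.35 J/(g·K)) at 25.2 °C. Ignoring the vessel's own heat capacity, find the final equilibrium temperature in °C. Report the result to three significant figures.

T_f = 65.1 °C

Σ mᵢcᵢ(T − Tᵢ) = 0  ⇒  T = Σ mᵢcᵢTᵢ / Σ mᵢcᵢ
Σ mᵢcᵢ = 495.9×0.786 + 467.9×0.456 + 137.9×2.35 = 927.2048
Σ mᵢcᵢTᵢ = 389.7774×76.6 + 213.3624×104.9 + 324.065×25.2 = 60405
T = 60405 / 927.2048 = 65.147 °C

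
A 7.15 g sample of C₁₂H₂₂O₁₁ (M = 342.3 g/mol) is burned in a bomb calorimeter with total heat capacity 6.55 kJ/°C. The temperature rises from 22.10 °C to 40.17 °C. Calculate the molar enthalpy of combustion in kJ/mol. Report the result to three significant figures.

ΔT = 40.17 − 22.10 = 18.07 °C
q_cal = C_cal × ΔT = 6.55 × 18.07 = 118.3585 kJ
n = 7.15 / 342.3 = 0.02089 mol
q_rxn = −q_cal = -118.3585 kJ
ΔH = -118.3585 / 0.02089 = -5666 kJ/mol

ΔH = -5670 kJ/mol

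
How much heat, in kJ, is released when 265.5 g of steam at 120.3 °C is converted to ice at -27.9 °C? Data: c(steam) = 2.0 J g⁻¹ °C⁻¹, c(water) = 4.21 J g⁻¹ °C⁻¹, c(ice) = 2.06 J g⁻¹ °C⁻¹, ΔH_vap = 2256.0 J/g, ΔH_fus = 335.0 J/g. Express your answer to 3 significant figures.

q1 (cool steam 120.3→100 °C): 265.5 × 2.0 × 20.3 = 10779 J
q2 (condense at 100 °C): 265.5 × 2256.0 = 598968 J
q3 (cool water 100→0 °C): 265.5 × 4.21 × 100.0 = 111776 J
q4 (freeze at 0 °C): 265.5 × 335.0 = 88943 J
q5 (cool ice 0→-27.9 °C): 265.5 × 2.06 × 27.9 = 15259 J
Total: 10779 + 598968 + 111776 + 88943 + 15259 = 825725 J = 826 kJ

q = 826 kJ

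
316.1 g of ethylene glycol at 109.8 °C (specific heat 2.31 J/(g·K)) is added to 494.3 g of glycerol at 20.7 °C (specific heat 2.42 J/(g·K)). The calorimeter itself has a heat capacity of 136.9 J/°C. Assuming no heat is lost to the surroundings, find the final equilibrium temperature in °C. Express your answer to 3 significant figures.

Heat lost by ethylene glycol = heat gained by glycerol + calorimeter.
(316.1)(2.31)(109.8 − T) = [(494.3)(2.42) + 136.9](T − 20.7)
730.191 (109.8 − T) = 1333.106 (T − 20.7)
80175 − 730.191 T = 1333.106 T − 27595
107770 = 2063.297 T
T = 52.23 °C

T_f = 52.2 °C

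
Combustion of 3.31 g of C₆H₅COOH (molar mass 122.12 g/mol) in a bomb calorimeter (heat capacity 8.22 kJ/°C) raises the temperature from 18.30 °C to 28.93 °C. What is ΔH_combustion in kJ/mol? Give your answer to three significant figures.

ΔT = 28.93 − 18.30 = 10.63 °C
q_cal = C_cal × ΔT = 8.22 × 10.63 = 87.3786 kJ
n = 3.31 / 122.12 = 0.02710 mol
q_rxn = −q_cal = -87.3786 kJ
ΔH = -87.3786 / 0.02710 = -3224 kJ/mol

ΔH = -3220 kJ/mol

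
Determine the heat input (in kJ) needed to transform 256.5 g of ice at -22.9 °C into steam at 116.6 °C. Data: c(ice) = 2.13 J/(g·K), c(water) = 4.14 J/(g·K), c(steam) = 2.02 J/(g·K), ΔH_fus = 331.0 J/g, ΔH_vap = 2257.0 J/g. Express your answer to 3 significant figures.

q1 (heat ice -22.9→0.0 °C): 256.5 × 2.13 × 22.9 = 12511 J
q2 (melt at 0 °C): 256.5 × 331.0 = 84902 J
q3 (heat water 0.0→100.0 °C): 256.5 × 4.14 × 100.0 = 106191 J
q4 (vaporize at 100 °C): 256.5 × 2257.0 = 578921 J
q5 (heat steam 100.0→116.6 °C): 256.5 × 2.02 × 16.6 = 8601 J
Total: 12511 + 84902 + 106191 + 578921 + 8601 = 791126 J = 791 kJ

q = 791 kJ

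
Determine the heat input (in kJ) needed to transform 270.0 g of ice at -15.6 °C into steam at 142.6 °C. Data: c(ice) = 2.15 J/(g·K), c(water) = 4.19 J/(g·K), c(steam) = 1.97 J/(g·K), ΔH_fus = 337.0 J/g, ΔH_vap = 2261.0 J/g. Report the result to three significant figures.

q1 (heat ice -15.6→0.0 °C): 270.0 × 2.15 × 15.6 = 9056 J
q2 (melt at 0 °C): 270.0 × 337.0 = 90990 J
q3 (heat water 0.0→100.0 °C): 270.0 × 4.19 × 100.0 = 113130 J
q4 (vaporize at 100 °C): 270.0 × 2261.0 = 610470 J
q5 (heat steam 100.0→142.6 °C): 270.0 × 1.97 × 42.6 = 22659 J
Total: 9056 + 90990 + 113130 + 610470 + 22659 = 846305 J = 846 kJ

q = 846 kJ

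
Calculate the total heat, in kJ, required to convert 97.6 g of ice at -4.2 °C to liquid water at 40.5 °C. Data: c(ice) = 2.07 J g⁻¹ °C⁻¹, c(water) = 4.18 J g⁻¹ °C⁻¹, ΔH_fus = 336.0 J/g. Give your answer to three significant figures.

q1 (heat ice -4.2→0.0 °C): 97.6 × 2.07 × 4.2 = 849 J
q2 (melt at 0 °C): 97.6 × 336.0 = 32794 J
q3 (heat water 0.0→40.5 °C): 97.6 × 4.18 × 40.5 = 16523 J
Total: 849 + 32794 + 16523 = 50166 J = 50.2 kJ

q = 50.2 kJ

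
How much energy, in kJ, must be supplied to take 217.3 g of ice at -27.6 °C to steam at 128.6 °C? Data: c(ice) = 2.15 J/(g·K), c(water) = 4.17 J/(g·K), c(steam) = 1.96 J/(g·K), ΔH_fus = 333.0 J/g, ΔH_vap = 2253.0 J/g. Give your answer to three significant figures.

q1 (heat ice -27.6→0.0 °C): 217.3 × 2.15 × 27.6 = 12895 J
q2 (melt at 0 °C): 217.3 × 333.0 = 72361 J
q3 (heat water 0.0→100.0 °C): 217.3 × 4.17 × 100.0 = 90614 J
q4 (vaporize at 100 °C): 217.3 × 2253.0 = 489577 J
q5 (heat steam 100.0→128.6 °C): 217.3 × 1.96 × 28.6 = 12181 J
Total: 12895 + 72361 + 90614 + 489577 + 12181 = 677628 J = 678 kJ

q = 678 kJ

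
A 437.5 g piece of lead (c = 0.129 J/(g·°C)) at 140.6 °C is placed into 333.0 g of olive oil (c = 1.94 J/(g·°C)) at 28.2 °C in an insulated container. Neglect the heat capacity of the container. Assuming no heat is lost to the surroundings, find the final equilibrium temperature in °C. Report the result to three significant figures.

T_f = 37.2 °C

Heat lost by lead = heat gained by olive oil.
(437.5)(0.129)(140.6 − T) = (333.0)(1.94)(T − 28.2)
56.4375 (140.6 − T) = 646.02 (T − 28.2)
7935.1 − 56.4375 T = 646.02 T − 18218
26153.1 = 702.4575 T
T = 37.23 °C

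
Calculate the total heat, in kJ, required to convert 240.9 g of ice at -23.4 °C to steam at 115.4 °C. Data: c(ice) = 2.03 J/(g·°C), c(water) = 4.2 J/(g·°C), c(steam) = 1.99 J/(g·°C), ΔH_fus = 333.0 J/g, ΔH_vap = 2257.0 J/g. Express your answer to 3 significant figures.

q1 (heat ice -23.4→0.0 °C): 240.9 × 2.03 × 23.4 = 11443 J
q2 (melt at 0 °C): 240.9 × 333.0 = 80220 J
q3 (heat water 0.0→100.0 °C): 240.9 × 4.2 × 100.0 = 101178 J
q4 (vaporize at 100 °C): 240.9 × 2257.0 = 543711 J
q5 (heat steam 100.0→115.4 °C): 240.9 × 1.99 × 15.4 = 7383 J
Total: 11443 + 80220 + 101178 + 543711 + 7383 = 743935 J = 744 kJ

q = 744 kJ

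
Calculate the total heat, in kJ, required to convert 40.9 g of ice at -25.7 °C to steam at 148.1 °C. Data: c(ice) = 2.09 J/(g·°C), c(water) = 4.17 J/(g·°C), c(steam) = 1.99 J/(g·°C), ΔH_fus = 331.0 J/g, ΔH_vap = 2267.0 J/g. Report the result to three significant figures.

q1 (heat ice -25.7→0.0 °C): 40.9 × 2.09 × 25.7 = 2197 J
q2 (melt at 0 °C): 40.9 × 331.0 = 13538 J
q3 (heat water 0.0→100.0 °C): 40.9 × 4.17 × 100.0 = 17055 J
q4 (vaporize at 100 °C): 40.9 × 2267.0 = 92720 J
q5 (heat steam 100.0→148.1 °C): 40.9 × 1.99 × 48.1 = 3915 J
Total: 2197 + 13538 + 17055 + 92720 + 3915 = 129425 J = 129 kJ

q = 129 kJ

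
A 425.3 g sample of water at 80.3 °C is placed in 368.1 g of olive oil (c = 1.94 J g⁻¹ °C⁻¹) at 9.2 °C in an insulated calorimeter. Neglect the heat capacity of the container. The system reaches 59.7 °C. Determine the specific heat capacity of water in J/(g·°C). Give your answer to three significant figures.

c = 4.12 J/(g·°C)

q_gained = (368.1 × 1.94) × (59.7 − 9.2) = 36060 J
q_lost = 425.3 × c × (80.3 − 59.7) = 8761.18 c
Set equal: c = 36060 / 8761.18 = 4.12 J/(g·°C)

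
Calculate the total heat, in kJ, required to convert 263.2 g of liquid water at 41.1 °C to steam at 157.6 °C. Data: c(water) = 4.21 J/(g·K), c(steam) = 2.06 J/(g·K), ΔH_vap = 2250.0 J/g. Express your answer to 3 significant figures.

q1 (heat water 41.1→100.0 °C): 263.2 × 4.21 × 58.9 = 65265 J
q2 (vaporize at 100 °C): 263.2 × 2250.0 = 592200 J
q3 (heat steam 100.0→157.6 °C): 263.2 × 2.06 × 57.6 = 31230 J
Total: 65265 + 592200 + 31230 = 688695 J = 689 kJ

q = 689 kJ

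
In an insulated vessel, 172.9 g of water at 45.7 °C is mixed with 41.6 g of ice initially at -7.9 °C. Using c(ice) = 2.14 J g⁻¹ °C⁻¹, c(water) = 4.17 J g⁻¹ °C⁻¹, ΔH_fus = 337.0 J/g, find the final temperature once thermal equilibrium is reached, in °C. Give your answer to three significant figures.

T_f = 20.4 °C

Heat to bring ice to 0 °C and melt it: q₁ = 41.6×2.14×7.9 + 41.6×337.0 = 14722 J
Heat the water can supply cooling to 0 °C: 172.9×4.17×45.7 = 32949.4 J > q₁, so all ice melts.
Energy balance: 172.9×4.17×(45.7 − T) = 14722 + 41.6×4.17×(T − 0)
720.993(45.7 − T) = 14722 + 173.472 T
32949.4 − 14722 = 894.465 T
T = 18227.4 / 894.465 = 20.38 °C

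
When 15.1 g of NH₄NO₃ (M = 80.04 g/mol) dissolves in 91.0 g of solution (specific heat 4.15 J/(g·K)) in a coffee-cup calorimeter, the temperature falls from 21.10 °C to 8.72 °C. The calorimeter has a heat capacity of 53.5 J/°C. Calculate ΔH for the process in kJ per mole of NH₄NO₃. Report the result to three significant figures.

ΔH = 28.3 kJ/mol

|ΔT| = |8.72 − 21.10| = 12.38 °C
|q_surr| = (91.0 × 4.15 + 53.5) × 12.38 = 431.15 × 12.38 = 5338 J
n(NH₄NO₃) = 15.1 / 80.04 = 0.1887 mol
Temperature fell, so q_rxn = +|q_surr| = 5.338 kJ
ΔH = q_rxn / n = 28.29 kJ/mol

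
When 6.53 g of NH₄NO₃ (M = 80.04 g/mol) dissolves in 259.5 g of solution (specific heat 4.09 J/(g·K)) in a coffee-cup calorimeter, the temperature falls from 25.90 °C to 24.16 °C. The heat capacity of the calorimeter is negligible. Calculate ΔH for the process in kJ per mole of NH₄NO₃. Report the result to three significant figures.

|ΔT| = |24.16 − 25.90| = 1.74 °C
|q_surr| = (259.5 × 4.09) × 1.74 = 1061.355 × 1.74 = 1847 J
n(NH₄NO₃) = 6.53 / 80.04 = 0.08158 mol
Temperature fell, so q_rxn = +|q_surr| = 1.847 kJ
ΔH = q_rxn / n = 22.64 kJ/mol

ΔH = 22.6 kJ/mol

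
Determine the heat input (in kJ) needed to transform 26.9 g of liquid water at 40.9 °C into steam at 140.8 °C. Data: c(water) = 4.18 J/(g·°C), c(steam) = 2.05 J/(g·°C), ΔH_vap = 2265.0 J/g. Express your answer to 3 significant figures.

q1 (heat water 40.9→100.0 °C): 26.9 × 4.18 × 59.1 = 6645 J
q2 (vaporize at 100 °C): 26.9 × 2265.0 = 60929 J
q3 (heat steam 100.0→140.8 °C): 26.9 × 2.05 × 40.8 = 2250 J
Total: 6645 + 60929 + 2250 = 69824 J = 69.8 kJ

q = 69.8 kJ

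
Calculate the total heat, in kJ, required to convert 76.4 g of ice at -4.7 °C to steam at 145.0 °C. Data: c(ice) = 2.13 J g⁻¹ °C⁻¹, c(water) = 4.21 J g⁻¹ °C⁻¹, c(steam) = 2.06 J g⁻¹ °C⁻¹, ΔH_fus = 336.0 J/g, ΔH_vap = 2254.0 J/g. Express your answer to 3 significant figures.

q1 (heat ice -4.7→0.0 °C): 76.4 × 2.13 × 4.7 = 765 J
q2 (melt at 0 °C): 76.4 × 336.0 = 25670 J
q3 (heat water 0.0→100.0 °C): 76.4 × 4.21 × 100.0 = 32164 J
q4 (vaporize at 100 °C): 76.4 × 2254.0 = 172206 J
q5 (heat steam 100.0→145.0 °C): 76.4 × 2.06 × 45.0 = 7082 J
Total: 765 + 25670 + 32164 + 172206 + 7082 = 237887 J = 238 kJ

q = 238 kJ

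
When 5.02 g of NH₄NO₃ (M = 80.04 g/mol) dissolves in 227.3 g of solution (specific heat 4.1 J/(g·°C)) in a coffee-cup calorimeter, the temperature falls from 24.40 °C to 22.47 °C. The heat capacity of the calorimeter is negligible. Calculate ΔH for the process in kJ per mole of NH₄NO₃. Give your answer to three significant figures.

|ΔT| = |22.47 − 24.40| = 1.93 °C
|q_surr| = (227.3 × 4.1) × 1.93 = 931.93 × 1.93 = 1799 J
n(NH₄NO₃) = 5.02 / 80.04 = 0.06272 mol
Temperature fell, so q_rxn = +|q_surr| = 1.799 kJ
ΔH = q_rxn / n = 28.68 kJ/mol

ΔH = 28.7 kJ/mol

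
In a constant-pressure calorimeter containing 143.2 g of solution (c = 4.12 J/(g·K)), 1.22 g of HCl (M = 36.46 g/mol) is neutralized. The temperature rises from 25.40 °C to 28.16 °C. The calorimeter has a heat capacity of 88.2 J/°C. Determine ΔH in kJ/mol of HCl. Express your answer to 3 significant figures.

|ΔT| = |28.16 − 25.40| = 2.76 °C
|q_surr| = (143.2 × 4.12 + 88.2) × 2.76 = 678.184 × 2.76 = 1872 J
n(HCl) = 1.22 / 36.46 = 0.03346 mol
Temperature rose, so q_rxn = −|q_surr| = -1.872 kJ
ΔH = q_rxn / n = -55.947 kJ/mol

ΔH = -55.9 kJ/mol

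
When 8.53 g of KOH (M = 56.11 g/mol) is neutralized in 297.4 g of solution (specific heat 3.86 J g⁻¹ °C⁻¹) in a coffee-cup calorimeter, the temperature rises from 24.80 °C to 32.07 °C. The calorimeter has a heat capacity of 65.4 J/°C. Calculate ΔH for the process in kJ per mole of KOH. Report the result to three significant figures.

|ΔT| = |32.07 − 24.80| = 7.27 °C
|q_surr| = (297.4 × 3.86 + 65.4) × 7.27 = 1213.364 × 7.27 = 8821 J
n(KOH) = 8.53 / 56.11 = 0.1520 mol
Temperature rose, so q_rxn = −|q_surr| = -8.821 kJ
ΔH = q_rxn / n = -58.03 kJ/mol

ΔH = -58.0 kJ/mol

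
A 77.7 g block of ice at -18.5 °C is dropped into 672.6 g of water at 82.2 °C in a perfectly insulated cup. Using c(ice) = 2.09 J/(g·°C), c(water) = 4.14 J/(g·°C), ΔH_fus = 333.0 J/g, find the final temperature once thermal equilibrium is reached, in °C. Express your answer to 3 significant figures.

T_f = 64.4 °C

Heat to bring ice to 0 °C and melt it: q₁ = 77.7×2.09×18.5 + 77.7×333.0 = 28878 J
Heat the water can supply cooling to 0 °C: 672.6×4.14×82.2 = 228891 J > q₁, so all ice melts.
Energy balance: 672.6×4.14×(82.2 − T) = 28878 + 77.7×4.14×(T − 0)
2784.564(82.2 − T) = 28878 + 321.678 T
228891 − 28878 = 3106.242 T
T = 200013 / 3106.242 = 64.39 °C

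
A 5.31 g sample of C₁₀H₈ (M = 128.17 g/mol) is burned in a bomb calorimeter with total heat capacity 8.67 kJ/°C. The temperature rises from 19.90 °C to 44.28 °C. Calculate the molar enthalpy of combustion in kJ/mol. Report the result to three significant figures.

ΔH = -5100 kJ/mol

ΔT = 44.28 − 19.90 = 24.38 °C
q_cal = C_cal × ΔT = 8.67 × 24.38 = 211.3746 kJ
n = 5.31 / 128.17 = 0.04143 mol
q_rxn = −q_cal = -211.3746 kJ
ΔH = -211.3746 / 0.04143 = -5102 kJ/mol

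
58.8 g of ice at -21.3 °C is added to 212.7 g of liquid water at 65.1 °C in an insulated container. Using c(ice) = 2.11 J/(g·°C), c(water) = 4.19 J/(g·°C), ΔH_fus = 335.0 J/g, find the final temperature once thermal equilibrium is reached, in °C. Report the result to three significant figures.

Heat to bring ice to 0 °C and melt it: q₁ = 58.8×2.11×21.3 + 58.8×335.0 = 22341 J
Heat the water can supply cooling to 0 °C: 212.7×4.19×65.1 = 58018.0 J > q₁, so all ice melts.
Energy balance: 212.7×4.19×(65.1 − T) = 22341 + 58.8×4.19×(T − 0)
891.213(65.1 − T) = 22341 + 246.372 T
58018.0 − 22341 = 1137.585 T
T = 35677.0 / 1137.585 = 31.36 °C

T_f = 31.4 °C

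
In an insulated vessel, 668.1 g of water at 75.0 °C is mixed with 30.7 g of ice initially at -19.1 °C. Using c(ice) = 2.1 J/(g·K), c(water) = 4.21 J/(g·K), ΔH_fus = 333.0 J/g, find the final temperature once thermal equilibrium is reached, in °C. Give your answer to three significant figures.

Heat to bring ice to 0 °C and melt it: q₁ = 30.7×2.1×19.1 + 30.7×333.0 = 11454 J
Heat the water can supply cooling to 0 °C: 668.1×4.21×75.0 = 210953 J > q₁, so all ice melts.
Energy balance: 668.1×4.21×(75.0 − T) = 11454 + 30.7×4.21×(T − 0)
2812.701(75.0 − T) = 11454 + 129.247 T
210953 − 11454 = 2941.948 T
T = 199499 / 2941.948 = 67.81 °C

T_f = 67.8 °C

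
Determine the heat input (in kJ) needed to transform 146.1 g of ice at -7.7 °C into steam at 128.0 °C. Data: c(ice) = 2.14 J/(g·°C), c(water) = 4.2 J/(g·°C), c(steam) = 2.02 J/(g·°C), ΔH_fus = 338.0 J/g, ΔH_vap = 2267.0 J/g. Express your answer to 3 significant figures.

q = 453 kJ

q1 (heat ice -7.7→0.0 °C): 146.1 × 2.14 × 7.7 = 2407 J
q2 (melt at 0 °C): 146.1 × 338.0 = 49382 J
q3 (heat water 0.0→100.0 °C): 146.1 × 4.2 × 100.0 = 61362 J
q4 (vaporize at 100 °C): 146.1 × 2267.0 = 331209 J
q5 (heat steam 100.0→128.0 °C): 146.1 × 2.02 × 28.0 = 8263 J
Total: 2407 + 49382 + 61362 + 331209 + 8263 = 452623 J = 453 kJ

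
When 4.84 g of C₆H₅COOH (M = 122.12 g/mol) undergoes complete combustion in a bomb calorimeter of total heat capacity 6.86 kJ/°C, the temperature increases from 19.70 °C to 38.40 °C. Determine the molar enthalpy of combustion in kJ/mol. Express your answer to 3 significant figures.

ΔT = 38.40 − 19.70 = 18.70 °C
q_cal = C_cal × ΔT = 6.86 × 18.70 = 128.282 kJ
n = 4.84 / 122.12 = 0.03963 mol
q_rxn = −q_cal = -128.282 kJ
ΔH = -128.282 / 0.03963 = -3237 kJ/mol

ΔH = -3240 kJ/mol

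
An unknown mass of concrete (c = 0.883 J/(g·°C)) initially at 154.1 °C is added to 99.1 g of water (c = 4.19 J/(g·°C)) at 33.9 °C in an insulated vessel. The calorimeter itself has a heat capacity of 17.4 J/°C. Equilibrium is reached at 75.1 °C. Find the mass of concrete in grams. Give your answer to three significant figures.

m = 256 g

q_gained = (99.1 × 4.19 + 17.4) × (75.1 − 33.9) = 17824 J
q_lost = m × 0.883 × (154.1 − 75.1) = 69.757 m
m = 17824 / 69.757 = 256 g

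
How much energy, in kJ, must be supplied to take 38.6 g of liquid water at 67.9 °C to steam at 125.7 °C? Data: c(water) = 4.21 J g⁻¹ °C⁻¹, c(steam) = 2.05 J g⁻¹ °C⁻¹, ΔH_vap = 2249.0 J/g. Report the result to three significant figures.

q1 (heat water 67.9→100.0 °C): 38.6 × 4.21 × 32.1 = 5216 J
q2 (vaporize at 100 °C): 38.6 × 2249.0 = 86811 J
q3 (heat steam 100.0→125.7 °C): 38.6 × 2.05 × 25.7 = 2034 J
Total: 5216 + 86811 + 2034 = 94061 J = 94.1 kJ

q = 94.1 kJ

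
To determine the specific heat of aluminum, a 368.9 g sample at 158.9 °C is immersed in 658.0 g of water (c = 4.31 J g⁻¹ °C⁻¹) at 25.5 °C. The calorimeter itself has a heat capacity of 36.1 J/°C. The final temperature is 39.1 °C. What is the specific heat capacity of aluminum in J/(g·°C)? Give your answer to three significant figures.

q_gained = (658.0 × 4.31 + 36.1) × (39.1 − 25.5) = 39060 J
q_lost = 368.9 × c × (158.9 − 39.1) = 44194.22 c
Set equal: c = 39060 / 44194.22 = 0.884 J/(g·°C)

c = 0.884 J/(g·°C)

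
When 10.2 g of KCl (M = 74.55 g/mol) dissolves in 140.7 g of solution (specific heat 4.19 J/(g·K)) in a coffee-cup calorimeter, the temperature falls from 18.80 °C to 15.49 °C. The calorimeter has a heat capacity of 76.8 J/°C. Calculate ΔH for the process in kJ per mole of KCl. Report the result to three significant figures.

|ΔT| = |15.49 − 18.80| = 3.31 °C
|q_surr| = (140.7 × 4.19 + 76.8) × 3.31 = 666.333 × 3.31 = 2206 J
n(KCl) = 10.2 / 74.55 = 0.1368 mol
Temperature fell, so q_rxn = +|q_surr| = 2.206 kJ
ΔH = q_rxn / n = 16.13 kJ/mol

ΔH = 16.1 kJ/mol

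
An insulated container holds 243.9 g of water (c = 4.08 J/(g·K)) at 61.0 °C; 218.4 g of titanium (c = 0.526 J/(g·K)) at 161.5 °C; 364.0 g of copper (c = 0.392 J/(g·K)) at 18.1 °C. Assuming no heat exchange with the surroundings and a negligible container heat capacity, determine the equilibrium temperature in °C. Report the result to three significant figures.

T_f = 65.3 °C

Σ mᵢcᵢ(T − Tᵢ) = 0  ⇒  T = Σ mᵢcᵢTᵢ / Σ mᵢcᵢ
Σ mᵢcᵢ = 243.9×4.08 + 218.4×0.526 + 364.0×0.392 = 1252.6784
Σ mᵢcᵢTᵢ = 995.112×61.0 + 114.8784×161.5 + 142.688×18.1 = 81837
T = 81837 / 1252.6784 = 65.33 °C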